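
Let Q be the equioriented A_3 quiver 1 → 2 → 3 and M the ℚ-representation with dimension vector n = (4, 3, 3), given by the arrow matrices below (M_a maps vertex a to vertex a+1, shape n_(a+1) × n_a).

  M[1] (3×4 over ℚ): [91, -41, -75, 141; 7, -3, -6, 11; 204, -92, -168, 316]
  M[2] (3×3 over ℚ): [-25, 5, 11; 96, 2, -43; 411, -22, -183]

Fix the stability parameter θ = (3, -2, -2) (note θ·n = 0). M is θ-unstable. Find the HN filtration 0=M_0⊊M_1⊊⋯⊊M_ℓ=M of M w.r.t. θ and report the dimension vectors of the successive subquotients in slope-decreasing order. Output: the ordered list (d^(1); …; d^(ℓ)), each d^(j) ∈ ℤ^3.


Interval decomposition of M: I[1,1]^2, I[1,3]^2, I[2,3].
HN type (ℓ=3): μ^(1)=3; μ^(2)=-1/3; μ^(3)=-2

((2, 0, 0); (2, 2, 2); (0, 1, 1))


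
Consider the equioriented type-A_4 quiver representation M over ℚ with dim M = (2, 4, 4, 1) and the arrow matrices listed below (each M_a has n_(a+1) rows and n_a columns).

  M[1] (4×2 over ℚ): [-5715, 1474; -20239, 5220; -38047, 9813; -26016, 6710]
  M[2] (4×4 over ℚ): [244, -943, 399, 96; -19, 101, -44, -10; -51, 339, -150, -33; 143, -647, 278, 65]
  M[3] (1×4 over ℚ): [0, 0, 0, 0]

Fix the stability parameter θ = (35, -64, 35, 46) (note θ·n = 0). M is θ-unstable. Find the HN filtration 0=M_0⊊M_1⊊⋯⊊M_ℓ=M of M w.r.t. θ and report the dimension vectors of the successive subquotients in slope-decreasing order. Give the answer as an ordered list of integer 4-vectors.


Interval decomposition of M: I[1,3]^2, I[2,2], I[2,3], I[3,3], I[4,4].
HN type (ℓ=4): μ^(1)=46; μ^(2)=35; μ^(3)=-29/2; μ^(4)=-64

((0, 0, 0, 1); (0, 0, 4, 0); (2, 2, 0, 0); (0, 2, 0, 0))


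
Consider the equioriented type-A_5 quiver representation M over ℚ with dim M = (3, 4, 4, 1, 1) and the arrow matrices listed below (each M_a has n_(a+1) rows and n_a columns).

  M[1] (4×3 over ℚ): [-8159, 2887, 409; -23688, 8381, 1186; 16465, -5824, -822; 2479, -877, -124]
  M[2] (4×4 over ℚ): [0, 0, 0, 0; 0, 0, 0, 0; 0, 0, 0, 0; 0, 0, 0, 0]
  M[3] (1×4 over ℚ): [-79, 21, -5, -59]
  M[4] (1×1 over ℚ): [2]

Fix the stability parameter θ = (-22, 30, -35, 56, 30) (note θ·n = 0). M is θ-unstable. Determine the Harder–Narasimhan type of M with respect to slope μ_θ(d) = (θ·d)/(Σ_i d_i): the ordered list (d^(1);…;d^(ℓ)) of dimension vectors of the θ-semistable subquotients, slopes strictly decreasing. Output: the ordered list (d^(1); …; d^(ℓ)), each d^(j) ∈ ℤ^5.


Interval decomposition of M: I[1,2]^3, I[2,2], I[3,3]^3, I[3,5].
HN type (ℓ=4): μ^(1)=43; μ^(2)=30; μ^(3)=-22; μ^(4)=-35

((0, 0, 0, 1, 1); (0, 4, 0, 0, 0); (3, 0, 0, 0, 0); (0, 0, 4, 0, 0))


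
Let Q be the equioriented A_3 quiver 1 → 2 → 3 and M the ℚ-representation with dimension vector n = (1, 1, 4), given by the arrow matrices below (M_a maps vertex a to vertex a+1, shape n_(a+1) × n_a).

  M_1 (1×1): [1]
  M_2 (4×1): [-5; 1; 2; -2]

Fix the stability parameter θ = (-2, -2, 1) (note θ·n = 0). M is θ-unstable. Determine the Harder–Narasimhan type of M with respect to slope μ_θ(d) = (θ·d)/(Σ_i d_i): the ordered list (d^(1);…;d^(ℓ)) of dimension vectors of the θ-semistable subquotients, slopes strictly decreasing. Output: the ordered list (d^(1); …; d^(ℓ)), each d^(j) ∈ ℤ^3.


Interval decomposition of M: I[1,3], I[3,3]^3.
HN type (ℓ=2): μ^(1)=1; μ^(2)=-2

((0, 0, 4); (1, 1, 0))


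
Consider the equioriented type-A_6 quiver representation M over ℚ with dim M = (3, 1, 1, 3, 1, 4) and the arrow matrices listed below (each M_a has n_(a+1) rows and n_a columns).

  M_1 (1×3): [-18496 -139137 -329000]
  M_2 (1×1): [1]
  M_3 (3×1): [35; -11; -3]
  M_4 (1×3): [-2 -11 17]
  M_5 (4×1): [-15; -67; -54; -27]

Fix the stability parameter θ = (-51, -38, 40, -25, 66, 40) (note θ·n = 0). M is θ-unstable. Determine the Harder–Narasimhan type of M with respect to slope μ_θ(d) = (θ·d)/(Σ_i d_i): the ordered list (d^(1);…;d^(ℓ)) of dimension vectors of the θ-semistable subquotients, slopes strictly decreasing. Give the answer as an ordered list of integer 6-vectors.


Via rank(M_{q-1}∘⋯∘M_p): M ≅ I[1,1]^2, I[1,4], I[4,4], I[4,6], I[6,6]^3.
μ_θ-semistable layers: μ^(1)=53; μ^(2)=40; μ^(3)=15/2; μ^(4)=-25; μ^(5)=-38; μ^(6)=-51

((0, 0, 0, 0, 1, 1); (0, 0, 0, 0, 0, 3); (0, 0, 1, 1, 0, 0); (0, 0, 0, 2, 0, 0); (0, 1, 0, 0, 0, 0); (3, 0, 0, 0, 0, 0))


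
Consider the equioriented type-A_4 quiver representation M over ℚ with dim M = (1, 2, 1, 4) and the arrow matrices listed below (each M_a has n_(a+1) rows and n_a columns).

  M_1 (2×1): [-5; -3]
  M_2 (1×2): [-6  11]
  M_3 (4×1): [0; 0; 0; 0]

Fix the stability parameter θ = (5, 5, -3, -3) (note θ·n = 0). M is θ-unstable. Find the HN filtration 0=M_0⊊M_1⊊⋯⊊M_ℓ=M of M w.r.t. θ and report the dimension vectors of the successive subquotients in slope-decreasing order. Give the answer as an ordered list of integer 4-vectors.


Interval decomposition of M: I[1,3], I[2,2], I[4,4]^4.
HN type (ℓ=3): μ^(1)=5; μ^(2)=7/3; μ^(3)=-3

((0, 1, 0, 0); (1, 1, 1, 0); (0, 0, 0, 4))


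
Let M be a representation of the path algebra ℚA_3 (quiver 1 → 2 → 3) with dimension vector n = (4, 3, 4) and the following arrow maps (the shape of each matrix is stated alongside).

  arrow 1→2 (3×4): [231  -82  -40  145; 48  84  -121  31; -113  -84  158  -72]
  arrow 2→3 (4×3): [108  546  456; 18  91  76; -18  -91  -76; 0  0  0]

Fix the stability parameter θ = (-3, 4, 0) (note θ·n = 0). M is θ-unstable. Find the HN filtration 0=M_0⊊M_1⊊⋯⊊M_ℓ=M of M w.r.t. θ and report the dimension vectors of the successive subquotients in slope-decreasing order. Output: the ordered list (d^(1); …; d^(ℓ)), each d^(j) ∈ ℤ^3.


Interval decomposition of M: I[1,1], I[1,2]^2, I[1,3], I[3,3]^3.
HN type (ℓ=4): μ^(1)=4; μ^(2)=2; μ^(3)=0; μ^(4)=-3

((0, 2, 0); (0, 1, 1); (0, 0, 3); (4, 0, 0))


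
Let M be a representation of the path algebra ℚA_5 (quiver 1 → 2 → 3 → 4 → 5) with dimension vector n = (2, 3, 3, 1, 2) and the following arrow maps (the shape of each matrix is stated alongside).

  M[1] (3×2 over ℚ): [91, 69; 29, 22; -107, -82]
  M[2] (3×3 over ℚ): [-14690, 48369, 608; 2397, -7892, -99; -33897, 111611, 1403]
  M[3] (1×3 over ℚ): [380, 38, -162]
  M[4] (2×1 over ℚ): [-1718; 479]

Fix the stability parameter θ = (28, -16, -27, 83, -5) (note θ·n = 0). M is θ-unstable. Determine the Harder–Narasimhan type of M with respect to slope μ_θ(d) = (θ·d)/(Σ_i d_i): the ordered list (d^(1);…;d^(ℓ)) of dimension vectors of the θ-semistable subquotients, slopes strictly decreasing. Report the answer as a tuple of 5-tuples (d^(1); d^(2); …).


Interval decomposition of M: I[1,3], I[1,5], I[2,3], I[5,5].
HN type (ℓ=3): μ^(1)=39; μ^(2)=-5; μ^(3)=-43/2

((0, 0, 0, 1, 1); (2, 2, 2, 0, 1); (0, 1, 1, 0, 0))


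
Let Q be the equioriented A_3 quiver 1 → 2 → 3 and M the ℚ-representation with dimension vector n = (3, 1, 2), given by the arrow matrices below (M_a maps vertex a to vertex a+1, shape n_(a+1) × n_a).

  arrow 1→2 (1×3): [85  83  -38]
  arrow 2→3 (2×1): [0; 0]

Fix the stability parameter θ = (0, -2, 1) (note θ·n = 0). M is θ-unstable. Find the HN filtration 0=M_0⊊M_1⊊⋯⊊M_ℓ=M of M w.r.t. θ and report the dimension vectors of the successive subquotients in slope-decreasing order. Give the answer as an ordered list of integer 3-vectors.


Interval decomposition of M: I[1,1]^2, I[1,2], I[3,3]^2.
HN type (ℓ=3): μ^(1)=1; μ^(2)=0; μ^(3)=-1

((0, 0, 2); (2, 0, 0); (1, 1, 0))


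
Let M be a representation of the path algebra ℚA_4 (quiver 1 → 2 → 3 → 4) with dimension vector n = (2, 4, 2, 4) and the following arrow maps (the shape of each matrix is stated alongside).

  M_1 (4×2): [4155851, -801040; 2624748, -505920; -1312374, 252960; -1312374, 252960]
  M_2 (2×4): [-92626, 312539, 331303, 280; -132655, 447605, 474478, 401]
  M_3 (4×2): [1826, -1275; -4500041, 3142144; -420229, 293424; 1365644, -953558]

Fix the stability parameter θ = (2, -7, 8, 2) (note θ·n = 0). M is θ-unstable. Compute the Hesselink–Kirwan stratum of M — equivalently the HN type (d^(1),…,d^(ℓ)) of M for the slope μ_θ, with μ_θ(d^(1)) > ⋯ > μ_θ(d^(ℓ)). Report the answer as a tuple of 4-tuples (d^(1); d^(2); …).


Interval decomposition of M: I[1,1], I[1,4], I[2,2]^2, I[2,4], I[4,4]^2.
HN type (ℓ=4): μ^(1)=5; μ^(2)=2; μ^(3)=-5/2; μ^(4)=-7

((0, 0, 2, 2); (1, 0, 0, 2); (1, 1, 0, 0); (0, 3, 0, 0))


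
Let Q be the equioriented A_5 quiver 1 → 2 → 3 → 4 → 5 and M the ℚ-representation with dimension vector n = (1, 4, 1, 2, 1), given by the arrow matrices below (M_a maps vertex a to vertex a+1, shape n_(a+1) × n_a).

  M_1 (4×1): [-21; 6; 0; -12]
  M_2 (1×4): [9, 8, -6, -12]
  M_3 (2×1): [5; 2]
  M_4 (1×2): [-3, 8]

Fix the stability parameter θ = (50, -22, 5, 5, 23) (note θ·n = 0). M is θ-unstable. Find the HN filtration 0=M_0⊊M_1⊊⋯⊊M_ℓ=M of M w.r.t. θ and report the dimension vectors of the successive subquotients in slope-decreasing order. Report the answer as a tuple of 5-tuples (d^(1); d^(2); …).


Interval decomposition of M: I[1,5], I[2,2]^3, I[4,4].
HN type (ℓ=4): μ^(1)=23; μ^(2)=19/2; μ^(3)=5; μ^(4)=-22

((0, 0, 0, 0, 1); (1, 1, 1, 1, 0); (0, 0, 0, 1, 0); (0, 3, 0, 0, 0))


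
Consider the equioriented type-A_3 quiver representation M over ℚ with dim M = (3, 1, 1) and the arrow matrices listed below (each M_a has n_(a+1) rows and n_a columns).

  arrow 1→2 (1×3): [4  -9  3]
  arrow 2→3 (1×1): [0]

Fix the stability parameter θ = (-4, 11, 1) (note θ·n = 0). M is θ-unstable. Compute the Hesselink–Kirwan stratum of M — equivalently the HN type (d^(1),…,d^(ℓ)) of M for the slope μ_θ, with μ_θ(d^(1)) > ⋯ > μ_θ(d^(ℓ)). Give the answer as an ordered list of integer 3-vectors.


Barcode: M ≅ I[1,1]^2, I[1,2], I[3,3]. HN layers by μ_θ (3 steps, strictly decreasing):
  μ^(1)=11; μ^(2)=1; μ^(3)=-4

((0, 1, 0); (0, 0, 1); (3, 0, 0))


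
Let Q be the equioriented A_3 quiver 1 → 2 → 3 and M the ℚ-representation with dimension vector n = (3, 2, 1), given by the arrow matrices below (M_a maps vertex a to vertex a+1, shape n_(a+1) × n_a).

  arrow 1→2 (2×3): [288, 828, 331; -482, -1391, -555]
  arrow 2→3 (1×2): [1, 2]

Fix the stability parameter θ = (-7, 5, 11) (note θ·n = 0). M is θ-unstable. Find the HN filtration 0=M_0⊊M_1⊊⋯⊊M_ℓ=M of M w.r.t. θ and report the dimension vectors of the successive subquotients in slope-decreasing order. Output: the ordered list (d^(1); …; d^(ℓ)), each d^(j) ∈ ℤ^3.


Interval decomposition of M: I[1,1], I[1,2], I[1,3].
HN type (ℓ=3): μ^(1)=11; μ^(2)=5; μ^(3)=-7

((0, 0, 1); (0, 2, 0); (3, 0, 0))


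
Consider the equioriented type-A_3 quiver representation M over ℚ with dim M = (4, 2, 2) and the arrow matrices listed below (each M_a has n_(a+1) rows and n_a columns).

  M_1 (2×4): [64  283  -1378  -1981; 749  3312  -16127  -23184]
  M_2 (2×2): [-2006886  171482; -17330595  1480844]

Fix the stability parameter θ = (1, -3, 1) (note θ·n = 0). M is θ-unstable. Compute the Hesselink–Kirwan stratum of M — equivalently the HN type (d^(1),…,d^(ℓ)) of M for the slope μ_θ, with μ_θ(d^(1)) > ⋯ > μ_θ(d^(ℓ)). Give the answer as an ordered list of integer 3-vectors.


Barcode: M ≅ I[1,1]^2, I[1,3]^2. HN layers by μ_θ (2 steps, strictly decreasing):
  μ^(1)=1; μ^(2)=-1

((2, 0, 2); (2, 2, 0))


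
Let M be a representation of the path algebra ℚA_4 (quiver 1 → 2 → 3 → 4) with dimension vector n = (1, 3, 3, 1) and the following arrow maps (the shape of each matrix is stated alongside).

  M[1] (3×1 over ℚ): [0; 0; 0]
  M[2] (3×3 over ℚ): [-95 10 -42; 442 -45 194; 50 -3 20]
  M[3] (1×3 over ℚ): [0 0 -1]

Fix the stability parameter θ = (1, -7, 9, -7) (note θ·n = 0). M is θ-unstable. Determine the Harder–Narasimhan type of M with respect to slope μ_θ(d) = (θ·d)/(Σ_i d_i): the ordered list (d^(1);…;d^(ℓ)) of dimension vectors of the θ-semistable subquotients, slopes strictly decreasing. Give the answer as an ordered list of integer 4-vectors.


Barcode: M ≅ I[1,1], I[2,3]^2, I[2,4]. HN layers by μ_θ (3 steps, strictly decreasing):
  μ^(1)=9; μ^(2)=1; μ^(3)=-7

((0, 0, 2, 0); (1, 0, 1, 1); (0, 3, 0, 0))


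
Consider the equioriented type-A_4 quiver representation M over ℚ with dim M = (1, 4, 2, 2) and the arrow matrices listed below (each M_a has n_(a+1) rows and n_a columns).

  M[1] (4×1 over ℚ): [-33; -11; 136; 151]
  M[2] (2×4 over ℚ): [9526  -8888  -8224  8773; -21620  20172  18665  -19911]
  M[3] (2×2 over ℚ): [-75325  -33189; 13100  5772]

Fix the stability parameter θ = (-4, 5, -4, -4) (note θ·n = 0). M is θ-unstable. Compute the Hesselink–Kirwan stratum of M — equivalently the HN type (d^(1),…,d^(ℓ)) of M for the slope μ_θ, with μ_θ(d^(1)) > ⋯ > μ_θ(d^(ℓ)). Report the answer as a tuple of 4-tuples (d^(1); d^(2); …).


Via rank(M_{q-1}∘⋯∘M_p): M ≅ I[1,4], I[2,2]^2, I[2,3], I[4,4].
μ_θ-semistable layers: μ^(1)=5; μ^(2)=1/2; μ^(3)=-1; μ^(4)=-4

((0, 2, 0, 0); (0, 1, 1, 0); (0, 1, 1, 1); (1, 0, 0, 1))


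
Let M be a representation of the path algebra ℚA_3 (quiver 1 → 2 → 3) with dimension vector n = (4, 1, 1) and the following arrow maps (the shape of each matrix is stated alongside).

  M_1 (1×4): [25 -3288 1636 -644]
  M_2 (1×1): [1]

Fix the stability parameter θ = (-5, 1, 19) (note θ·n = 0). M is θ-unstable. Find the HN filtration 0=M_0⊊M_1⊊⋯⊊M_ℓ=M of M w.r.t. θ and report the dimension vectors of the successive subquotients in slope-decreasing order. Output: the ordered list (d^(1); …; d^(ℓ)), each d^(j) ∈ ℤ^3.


Interval decomposition of M: I[1,1]^3, I[1,3].
HN type (ℓ=3): μ^(1)=19; μ^(2)=1; μ^(3)=-5

((0, 0, 1); (0, 1, 0); (4, 0, 0))


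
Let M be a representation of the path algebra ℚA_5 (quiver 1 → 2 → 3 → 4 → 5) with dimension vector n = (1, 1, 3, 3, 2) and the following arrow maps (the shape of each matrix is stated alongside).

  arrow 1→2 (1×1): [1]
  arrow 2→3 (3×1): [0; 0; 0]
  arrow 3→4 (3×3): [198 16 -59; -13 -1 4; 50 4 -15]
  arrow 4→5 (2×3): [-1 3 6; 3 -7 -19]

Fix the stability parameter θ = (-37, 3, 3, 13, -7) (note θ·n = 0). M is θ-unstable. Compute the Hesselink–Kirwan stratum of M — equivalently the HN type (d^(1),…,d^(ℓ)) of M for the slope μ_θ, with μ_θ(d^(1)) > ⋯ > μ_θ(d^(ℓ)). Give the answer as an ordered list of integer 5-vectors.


Barcode: M ≅ I[1,2], I[3,3], I[3,5]^2, I[4,4]. HN layers by μ_θ (3 steps, strictly decreasing):
  μ^(1)=13; μ^(2)=3; μ^(3)=-37

((0, 0, 0, 1, 0); (0, 1, 3, 2, 2); (1, 0, 0, 0, 0))


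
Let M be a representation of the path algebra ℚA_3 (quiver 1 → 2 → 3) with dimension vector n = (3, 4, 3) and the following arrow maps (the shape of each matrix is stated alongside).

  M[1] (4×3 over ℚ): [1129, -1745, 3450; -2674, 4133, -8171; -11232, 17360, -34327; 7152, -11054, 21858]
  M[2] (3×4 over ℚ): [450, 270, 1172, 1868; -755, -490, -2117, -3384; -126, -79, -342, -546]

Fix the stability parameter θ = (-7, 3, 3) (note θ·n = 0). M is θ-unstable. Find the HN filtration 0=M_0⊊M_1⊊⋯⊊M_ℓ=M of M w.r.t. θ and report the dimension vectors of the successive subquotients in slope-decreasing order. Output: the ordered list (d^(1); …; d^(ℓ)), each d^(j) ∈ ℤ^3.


Barcode: M ≅ I[1,3]^3, I[2,2]. HN layers by μ_θ (2 steps, strictly decreasing):
  μ^(1)=3; μ^(2)=-7

((0, 4, 3); (3, 0, 0))


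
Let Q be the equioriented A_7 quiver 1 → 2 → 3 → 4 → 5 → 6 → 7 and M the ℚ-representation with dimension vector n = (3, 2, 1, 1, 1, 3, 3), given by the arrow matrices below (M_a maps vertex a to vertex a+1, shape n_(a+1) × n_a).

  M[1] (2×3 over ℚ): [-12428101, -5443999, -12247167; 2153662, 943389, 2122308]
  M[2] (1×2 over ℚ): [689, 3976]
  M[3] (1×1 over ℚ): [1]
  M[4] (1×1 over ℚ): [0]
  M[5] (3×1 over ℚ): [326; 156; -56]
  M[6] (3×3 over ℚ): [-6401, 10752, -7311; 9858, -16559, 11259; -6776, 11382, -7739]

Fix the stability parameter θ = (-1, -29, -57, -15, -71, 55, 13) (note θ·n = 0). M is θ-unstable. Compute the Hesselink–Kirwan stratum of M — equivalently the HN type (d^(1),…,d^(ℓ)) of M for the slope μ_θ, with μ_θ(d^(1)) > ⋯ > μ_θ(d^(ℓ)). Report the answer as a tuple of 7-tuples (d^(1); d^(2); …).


Interval decomposition of M: I[1,1], I[1,2], I[1,4], I[5,7], I[6,7]^2.
HN type (ℓ=5): μ^(1)=34; μ^(2)=-1; μ^(3)=-15; μ^(4)=-29; μ^(5)=-71

((0, 0, 0, 0, 0, 3, 3); (1, 0, 0, 0, 0, 0, 0); (1, 1, 0, 1, 0, 0, 0); (1, 1, 1, 0, 0, 0, 0); (0, 0, 0, 0, 1, 0, 0))


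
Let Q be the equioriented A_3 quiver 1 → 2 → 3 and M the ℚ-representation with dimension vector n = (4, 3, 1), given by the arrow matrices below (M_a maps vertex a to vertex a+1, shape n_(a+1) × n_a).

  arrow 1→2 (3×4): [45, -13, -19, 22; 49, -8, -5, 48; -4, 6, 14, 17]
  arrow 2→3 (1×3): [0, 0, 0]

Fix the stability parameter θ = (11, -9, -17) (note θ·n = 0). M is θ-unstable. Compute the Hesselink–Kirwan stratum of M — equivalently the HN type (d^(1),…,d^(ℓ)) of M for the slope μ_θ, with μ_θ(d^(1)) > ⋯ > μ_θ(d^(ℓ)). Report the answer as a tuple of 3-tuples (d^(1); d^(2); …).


Interval decomposition of M: I[1,1], I[1,2]^3, I[3,3].
HN type (ℓ=3): μ^(1)=11; μ^(2)=1; μ^(3)=-17

((1, 0, 0); (3, 3, 0); (0, 0, 1))


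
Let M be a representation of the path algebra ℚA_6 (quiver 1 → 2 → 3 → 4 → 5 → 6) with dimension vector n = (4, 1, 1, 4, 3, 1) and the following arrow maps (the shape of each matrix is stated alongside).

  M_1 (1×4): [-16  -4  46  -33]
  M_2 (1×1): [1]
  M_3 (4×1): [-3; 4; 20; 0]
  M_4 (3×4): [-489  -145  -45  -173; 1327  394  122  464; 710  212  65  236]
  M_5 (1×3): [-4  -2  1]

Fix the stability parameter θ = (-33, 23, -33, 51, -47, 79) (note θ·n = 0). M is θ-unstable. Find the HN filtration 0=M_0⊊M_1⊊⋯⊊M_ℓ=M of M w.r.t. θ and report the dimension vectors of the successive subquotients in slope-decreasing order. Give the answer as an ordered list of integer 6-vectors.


Barcode: M ≅ I[1,1]^3, I[1,5], I[4,4], I[4,5], I[4,6]. HN layers by μ_θ (5 steps, strictly decreasing):
  μ^(1)=79; μ^(2)=51; μ^(3)=2; μ^(4)=-5; μ^(5)=-33

((0, 0, 0, 0, 0, 1); (0, 0, 0, 1, 0, 0); (0, 0, 0, 3, 3, 0); (0, 1, 1, 0, 0, 0); (4, 0, 0, 0, 0, 0))


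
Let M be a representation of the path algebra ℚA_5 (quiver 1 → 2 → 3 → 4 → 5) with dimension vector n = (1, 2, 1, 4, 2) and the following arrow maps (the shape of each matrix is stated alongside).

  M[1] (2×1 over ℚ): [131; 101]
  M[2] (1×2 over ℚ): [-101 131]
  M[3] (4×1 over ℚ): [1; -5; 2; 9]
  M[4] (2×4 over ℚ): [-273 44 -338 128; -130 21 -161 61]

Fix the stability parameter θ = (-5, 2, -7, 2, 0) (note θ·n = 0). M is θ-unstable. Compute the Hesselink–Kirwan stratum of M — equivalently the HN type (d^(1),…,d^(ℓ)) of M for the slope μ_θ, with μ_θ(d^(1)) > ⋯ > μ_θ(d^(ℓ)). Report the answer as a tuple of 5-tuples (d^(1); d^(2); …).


Via rank(M_{q-1}∘⋯∘M_p): M ≅ I[1,2], I[2,5], I[4,4]^2, I[4,5].
μ_θ-semistable layers: μ^(1)=2; μ^(2)=1; μ^(3)=-5/2; μ^(4)=-5

((0, 1, 0, 2, 0); (0, 0, 0, 2, 2); (0, 1, 1, 0, 0); (1, 0, 0, 0, 0))


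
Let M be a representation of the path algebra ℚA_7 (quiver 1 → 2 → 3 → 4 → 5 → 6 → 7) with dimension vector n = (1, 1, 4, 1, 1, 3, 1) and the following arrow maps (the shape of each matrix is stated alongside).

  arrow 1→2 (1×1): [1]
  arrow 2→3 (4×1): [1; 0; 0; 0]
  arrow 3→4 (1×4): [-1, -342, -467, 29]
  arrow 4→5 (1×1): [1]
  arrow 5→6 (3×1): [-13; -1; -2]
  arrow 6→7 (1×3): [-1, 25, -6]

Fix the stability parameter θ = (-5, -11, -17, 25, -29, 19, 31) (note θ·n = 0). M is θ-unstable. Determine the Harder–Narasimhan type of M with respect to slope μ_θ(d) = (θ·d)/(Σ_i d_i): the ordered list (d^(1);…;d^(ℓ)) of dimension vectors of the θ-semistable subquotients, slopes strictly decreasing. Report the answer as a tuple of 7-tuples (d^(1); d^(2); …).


Interval decomposition of M: I[1,6], I[3,3]^3, I[6,6], I[6,7].
HN type (ℓ=5): μ^(1)=31; μ^(2)=19; μ^(3)=-2; μ^(4)=-11; μ^(5)=-17

((0, 0, 0, 0, 0, 0, 1); (0, 0, 0, 0, 0, 3, 0); (0, 0, 0, 1, 1, 0, 0); (1, 1, 1, 0, 0, 0, 0); (0, 0, 3, 0, 0, 0, 0))


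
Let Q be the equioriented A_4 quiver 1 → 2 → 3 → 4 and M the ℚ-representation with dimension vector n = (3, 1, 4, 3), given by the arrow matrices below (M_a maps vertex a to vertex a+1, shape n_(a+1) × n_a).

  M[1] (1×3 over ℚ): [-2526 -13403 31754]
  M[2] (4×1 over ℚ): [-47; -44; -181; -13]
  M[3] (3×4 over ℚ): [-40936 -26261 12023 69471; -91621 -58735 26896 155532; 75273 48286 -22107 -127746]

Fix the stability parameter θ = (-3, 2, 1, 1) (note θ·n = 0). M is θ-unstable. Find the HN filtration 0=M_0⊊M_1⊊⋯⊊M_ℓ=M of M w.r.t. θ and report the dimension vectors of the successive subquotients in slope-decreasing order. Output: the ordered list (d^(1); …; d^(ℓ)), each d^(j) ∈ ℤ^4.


Interval decomposition of M: I[1,1]^2, I[1,4], I[3,3], I[3,4]^2.
HN type (ℓ=3): μ^(1)=4/3; μ^(2)=1; μ^(3)=-3

((0, 1, 1, 1); (0, 0, 3, 2); (3, 0, 0, 0))


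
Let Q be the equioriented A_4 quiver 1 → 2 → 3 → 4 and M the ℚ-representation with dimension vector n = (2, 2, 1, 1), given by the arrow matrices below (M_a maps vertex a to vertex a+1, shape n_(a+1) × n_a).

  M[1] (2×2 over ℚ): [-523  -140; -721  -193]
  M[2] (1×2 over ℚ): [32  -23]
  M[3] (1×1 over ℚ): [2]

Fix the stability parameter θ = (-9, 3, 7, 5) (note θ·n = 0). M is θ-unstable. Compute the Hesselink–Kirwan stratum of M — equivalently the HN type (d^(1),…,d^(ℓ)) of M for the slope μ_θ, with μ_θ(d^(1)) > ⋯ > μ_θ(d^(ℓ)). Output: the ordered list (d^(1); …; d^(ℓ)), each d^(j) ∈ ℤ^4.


Via rank(M_{q-1}∘⋯∘M_p): M ≅ I[1,2], I[1,4].
μ_θ-semistable layers: μ^(1)=6; μ^(2)=3; μ^(3)=-9

((0, 0, 1, 1); (0, 2, 0, 0); (2, 0, 0, 0))


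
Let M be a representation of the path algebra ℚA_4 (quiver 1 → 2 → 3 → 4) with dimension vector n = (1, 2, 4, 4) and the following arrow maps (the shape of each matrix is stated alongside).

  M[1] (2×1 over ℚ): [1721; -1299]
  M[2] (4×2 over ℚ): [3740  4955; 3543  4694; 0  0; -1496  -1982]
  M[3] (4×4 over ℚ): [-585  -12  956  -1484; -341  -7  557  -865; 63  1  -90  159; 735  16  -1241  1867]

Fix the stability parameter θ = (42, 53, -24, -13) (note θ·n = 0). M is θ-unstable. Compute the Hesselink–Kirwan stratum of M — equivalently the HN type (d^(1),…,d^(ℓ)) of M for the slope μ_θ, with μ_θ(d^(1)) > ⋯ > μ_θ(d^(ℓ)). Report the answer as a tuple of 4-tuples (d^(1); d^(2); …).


Via rank(M_{q-1}∘⋯∘M_p): M ≅ I[1,4], I[2,4], I[3,4]^2.
μ_θ-semistable layers: μ^(1)=29/2; μ^(2)=16/3; μ^(3)=-13; μ^(4)=-24

((1, 1, 1, 1); (0, 1, 1, 1); (0, 0, 0, 2); (0, 0, 2, 0))


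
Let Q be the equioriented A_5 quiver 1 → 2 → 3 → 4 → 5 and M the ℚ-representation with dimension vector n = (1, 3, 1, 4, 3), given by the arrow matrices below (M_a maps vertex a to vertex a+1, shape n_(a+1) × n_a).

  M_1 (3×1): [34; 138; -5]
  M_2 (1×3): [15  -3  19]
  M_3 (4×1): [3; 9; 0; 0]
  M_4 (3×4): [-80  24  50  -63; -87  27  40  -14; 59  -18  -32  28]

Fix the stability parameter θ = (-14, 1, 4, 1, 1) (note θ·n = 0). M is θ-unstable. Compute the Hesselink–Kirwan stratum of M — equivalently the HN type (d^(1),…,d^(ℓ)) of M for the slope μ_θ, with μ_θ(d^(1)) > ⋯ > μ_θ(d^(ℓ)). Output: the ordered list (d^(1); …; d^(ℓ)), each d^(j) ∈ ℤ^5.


Interval decomposition of M: I[1,5], I[2,2]^2, I[4,4], I[4,5]^2.
HN type (ℓ=3): μ^(1)=2; μ^(2)=1; μ^(3)=-14

((0, 0, 1, 1, 1); (0, 3, 0, 3, 2); (1, 0, 0, 0, 0))


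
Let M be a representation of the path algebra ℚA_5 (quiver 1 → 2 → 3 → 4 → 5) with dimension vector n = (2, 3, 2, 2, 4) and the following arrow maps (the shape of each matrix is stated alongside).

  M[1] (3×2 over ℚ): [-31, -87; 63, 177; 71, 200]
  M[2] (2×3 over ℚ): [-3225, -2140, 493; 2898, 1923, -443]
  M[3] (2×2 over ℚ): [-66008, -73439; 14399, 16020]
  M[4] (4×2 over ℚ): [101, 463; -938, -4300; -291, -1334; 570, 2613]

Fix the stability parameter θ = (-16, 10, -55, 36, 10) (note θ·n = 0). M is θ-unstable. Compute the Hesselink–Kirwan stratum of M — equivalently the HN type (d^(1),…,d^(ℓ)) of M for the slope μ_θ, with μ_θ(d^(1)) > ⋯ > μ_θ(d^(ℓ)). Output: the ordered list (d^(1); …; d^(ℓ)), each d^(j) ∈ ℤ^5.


Barcode: M ≅ I[1,2], I[1,5], I[2,5], I[5,5]^2. HN layers by μ_θ (5 steps, strictly decreasing):
  μ^(1)=23; μ^(2)=10; μ^(3)=-16; μ^(4)=-61/3; μ^(5)=-45/2

((0, 0, 0, 2, 2); (0, 1, 0, 0, 2); (1, 0, 0, 0, 0); (1, 1, 1, 0, 0); (0, 1, 1, 0, 0))


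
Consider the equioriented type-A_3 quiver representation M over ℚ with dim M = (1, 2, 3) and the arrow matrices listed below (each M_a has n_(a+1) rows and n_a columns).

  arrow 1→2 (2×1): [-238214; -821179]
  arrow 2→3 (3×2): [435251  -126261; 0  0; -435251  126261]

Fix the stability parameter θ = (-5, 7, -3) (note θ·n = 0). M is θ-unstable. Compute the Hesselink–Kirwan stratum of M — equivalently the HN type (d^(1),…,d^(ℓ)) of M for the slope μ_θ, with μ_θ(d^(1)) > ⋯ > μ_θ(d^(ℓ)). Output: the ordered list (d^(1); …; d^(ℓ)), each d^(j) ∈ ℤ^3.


Via rank(M_{q-1}∘⋯∘M_p): M ≅ I[1,3], I[2,2], I[3,3]^2.
μ_θ-semistable layers: μ^(1)=7; μ^(2)=2; μ^(3)=-3; μ^(4)=-5

((0, 1, 0); (0, 1, 1); (0, 0, 2); (1, 0, 0))


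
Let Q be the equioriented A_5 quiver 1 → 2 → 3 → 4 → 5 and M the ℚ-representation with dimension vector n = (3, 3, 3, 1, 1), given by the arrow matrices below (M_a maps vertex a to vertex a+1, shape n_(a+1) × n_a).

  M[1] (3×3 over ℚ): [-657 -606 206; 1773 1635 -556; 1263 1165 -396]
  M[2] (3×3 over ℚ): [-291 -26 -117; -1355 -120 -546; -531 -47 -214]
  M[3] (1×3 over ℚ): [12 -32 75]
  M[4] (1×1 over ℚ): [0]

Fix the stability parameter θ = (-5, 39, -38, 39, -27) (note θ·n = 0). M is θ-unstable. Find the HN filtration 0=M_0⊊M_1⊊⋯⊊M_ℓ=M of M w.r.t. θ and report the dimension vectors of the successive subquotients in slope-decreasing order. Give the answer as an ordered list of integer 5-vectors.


Interval decomposition of M: I[1,1], I[1,3], I[1,4], I[2,3], I[5,5].
HN type (ℓ=4): μ^(1)=39; μ^(2)=1/2; μ^(3)=-5; μ^(4)=-27

((0, 0, 0, 1, 0); (0, 3, 3, 0, 0); (3, 0, 0, 0, 0); (0, 0, 0, 0, 1))


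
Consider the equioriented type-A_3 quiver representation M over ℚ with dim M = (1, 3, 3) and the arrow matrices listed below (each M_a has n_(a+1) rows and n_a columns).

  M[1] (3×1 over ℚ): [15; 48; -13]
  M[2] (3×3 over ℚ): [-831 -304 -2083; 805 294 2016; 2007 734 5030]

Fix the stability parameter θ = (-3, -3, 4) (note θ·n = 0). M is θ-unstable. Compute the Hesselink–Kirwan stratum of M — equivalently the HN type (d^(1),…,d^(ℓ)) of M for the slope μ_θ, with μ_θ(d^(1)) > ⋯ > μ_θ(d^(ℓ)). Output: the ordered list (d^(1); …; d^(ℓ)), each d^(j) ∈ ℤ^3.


Barcode: M ≅ I[1,3], I[2,2], I[2,3], I[3,3]. HN layers by μ_θ (2 steps, strictly decreasing):
  μ^(1)=4; μ^(2)=-3

((0, 0, 3); (1, 3, 0))


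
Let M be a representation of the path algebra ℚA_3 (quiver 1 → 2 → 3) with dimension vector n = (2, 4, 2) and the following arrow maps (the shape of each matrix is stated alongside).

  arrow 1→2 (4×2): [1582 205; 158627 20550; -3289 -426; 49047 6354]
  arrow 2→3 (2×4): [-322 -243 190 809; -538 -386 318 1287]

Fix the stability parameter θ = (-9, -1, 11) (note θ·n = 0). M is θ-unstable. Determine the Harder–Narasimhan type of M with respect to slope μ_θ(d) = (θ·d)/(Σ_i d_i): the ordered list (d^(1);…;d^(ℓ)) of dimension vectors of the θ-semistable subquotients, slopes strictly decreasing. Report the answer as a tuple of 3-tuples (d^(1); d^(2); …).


Interval decomposition of M: I[1,3]^2, I[2,2]^2.
HN type (ℓ=3): μ^(1)=11; μ^(2)=-1; μ^(3)=-9

((0, 0, 2); (0, 4, 0); (2, 0, 0))


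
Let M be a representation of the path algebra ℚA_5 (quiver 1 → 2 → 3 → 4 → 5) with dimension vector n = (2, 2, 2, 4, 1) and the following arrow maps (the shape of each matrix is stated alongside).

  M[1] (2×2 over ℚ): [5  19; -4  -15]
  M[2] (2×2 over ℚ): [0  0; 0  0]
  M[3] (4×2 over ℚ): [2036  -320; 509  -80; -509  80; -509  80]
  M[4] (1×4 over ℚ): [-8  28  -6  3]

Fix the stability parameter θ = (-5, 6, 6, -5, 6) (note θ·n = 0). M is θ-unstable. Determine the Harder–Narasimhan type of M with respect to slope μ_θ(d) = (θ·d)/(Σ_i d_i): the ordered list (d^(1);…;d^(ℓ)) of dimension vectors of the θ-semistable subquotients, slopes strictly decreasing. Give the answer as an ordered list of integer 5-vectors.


Via rank(M_{q-1}∘⋯∘M_p): M ≅ I[1,2]^2, I[3,3], I[3,5], I[4,4]^3.
μ_θ-semistable layers: μ^(1)=6; μ^(2)=1/2; μ^(3)=-5

((0, 2, 1, 0, 1); (0, 0, 1, 1, 0); (2, 0, 0, 3, 0))


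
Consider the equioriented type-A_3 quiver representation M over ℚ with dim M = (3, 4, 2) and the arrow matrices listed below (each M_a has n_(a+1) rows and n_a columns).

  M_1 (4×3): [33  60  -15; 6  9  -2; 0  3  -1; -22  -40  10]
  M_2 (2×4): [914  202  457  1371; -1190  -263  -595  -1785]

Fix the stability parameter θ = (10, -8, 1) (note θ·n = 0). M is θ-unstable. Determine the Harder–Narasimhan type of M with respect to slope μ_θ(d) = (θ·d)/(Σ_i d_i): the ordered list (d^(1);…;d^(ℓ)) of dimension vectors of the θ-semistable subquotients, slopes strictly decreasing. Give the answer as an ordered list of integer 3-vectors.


Via rank(M_{q-1}∘⋯∘M_p): M ≅ I[1,2], I[1,3]^2, I[2,2].
μ_θ-semistable layers: μ^(1)=1; μ^(2)=-8

((3, 3, 2); (0, 1, 0))


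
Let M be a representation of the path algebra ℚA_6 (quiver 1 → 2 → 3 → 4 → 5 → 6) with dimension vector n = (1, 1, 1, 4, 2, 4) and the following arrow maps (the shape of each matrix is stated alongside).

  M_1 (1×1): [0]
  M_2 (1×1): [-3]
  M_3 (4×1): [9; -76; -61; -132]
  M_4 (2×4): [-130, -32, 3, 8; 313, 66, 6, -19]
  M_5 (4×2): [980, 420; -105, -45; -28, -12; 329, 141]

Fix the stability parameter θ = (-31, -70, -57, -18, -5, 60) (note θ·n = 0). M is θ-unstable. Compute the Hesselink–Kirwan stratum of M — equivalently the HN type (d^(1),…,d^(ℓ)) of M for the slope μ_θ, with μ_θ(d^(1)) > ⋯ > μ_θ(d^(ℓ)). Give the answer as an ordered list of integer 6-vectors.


Via rank(M_{q-1}∘⋯∘M_p): M ≅ I[1,1], I[2,6], I[4,4]^2, I[4,5], I[6,6]^3.
μ_θ-semistable layers: μ^(1)=60; μ^(2)=-5; μ^(3)=-18; μ^(4)=-31; μ^(5)=-57; μ^(6)=-70

((0, 0, 0, 0, 0, 4); (0, 0, 0, 0, 2, 0); (0, 0, 0, 4, 0, 0); (1, 0, 0, 0, 0, 0); (0, 0, 1, 0, 0, 0); (0, 1, 0, 0, 0, 0))


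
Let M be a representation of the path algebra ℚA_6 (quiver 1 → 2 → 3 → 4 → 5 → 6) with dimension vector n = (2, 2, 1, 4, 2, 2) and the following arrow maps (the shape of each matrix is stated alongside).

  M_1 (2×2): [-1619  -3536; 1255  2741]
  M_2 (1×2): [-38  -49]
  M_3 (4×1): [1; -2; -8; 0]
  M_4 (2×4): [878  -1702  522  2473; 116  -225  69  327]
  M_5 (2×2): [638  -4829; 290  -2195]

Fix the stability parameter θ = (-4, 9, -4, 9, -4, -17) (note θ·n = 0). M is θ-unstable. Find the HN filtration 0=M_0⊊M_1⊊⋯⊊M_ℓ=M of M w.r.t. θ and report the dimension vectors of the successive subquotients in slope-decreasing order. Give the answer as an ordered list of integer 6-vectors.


Via rank(M_{q-1}∘⋯∘M_p): M ≅ I[1,2], I[1,6], I[4,4]^2, I[4,5], I[6,6].
μ_θ-semistable layers: μ^(1)=9; μ^(2)=5/2; μ^(3)=-7/5; μ^(4)=-4; μ^(5)=-17

((0, 1, 0, 2, 0, 0); (0, 0, 0, 1, 1, 0); (0, 1, 1, 1, 1, 1); (2, 0, 0, 0, 0, 0); (0, 0, 0, 0, 0, 1))


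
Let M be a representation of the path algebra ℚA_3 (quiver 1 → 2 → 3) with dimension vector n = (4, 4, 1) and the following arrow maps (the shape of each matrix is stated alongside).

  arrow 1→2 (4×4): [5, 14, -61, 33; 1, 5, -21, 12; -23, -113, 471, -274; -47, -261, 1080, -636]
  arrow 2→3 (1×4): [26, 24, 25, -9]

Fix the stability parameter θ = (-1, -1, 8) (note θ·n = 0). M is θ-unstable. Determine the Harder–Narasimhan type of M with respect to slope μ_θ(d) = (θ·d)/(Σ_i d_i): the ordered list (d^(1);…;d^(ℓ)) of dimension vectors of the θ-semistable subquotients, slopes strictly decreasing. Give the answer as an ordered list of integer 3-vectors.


Barcode: M ≅ I[1,2]^3, I[1,3]. HN layers by μ_θ (2 steps, strictly decreasing):
  μ^(1)=8; μ^(2)=-1

((0, 0, 1); (4, 4, 0))


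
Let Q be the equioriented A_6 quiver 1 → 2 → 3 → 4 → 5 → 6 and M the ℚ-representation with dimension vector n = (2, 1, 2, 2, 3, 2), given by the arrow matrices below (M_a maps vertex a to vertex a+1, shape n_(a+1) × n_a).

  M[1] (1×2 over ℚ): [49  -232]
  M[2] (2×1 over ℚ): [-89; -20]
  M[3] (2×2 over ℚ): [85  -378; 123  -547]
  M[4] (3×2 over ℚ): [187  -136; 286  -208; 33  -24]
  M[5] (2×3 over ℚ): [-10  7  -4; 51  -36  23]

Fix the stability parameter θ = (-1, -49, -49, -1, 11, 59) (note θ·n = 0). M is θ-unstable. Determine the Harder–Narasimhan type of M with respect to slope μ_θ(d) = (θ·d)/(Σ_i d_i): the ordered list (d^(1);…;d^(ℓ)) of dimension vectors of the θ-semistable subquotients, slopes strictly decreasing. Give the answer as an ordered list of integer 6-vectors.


Barcode: M ≅ I[1,1], I[1,5], I[3,4], I[5,6]^2. HN layers by μ_θ (5 steps, strictly decreasing):
  μ^(1)=59; μ^(2)=11; μ^(3)=-1; μ^(4)=-33; μ^(5)=-49

((0, 0, 0, 0, 0, 2); (0, 0, 0, 0, 3, 0); (1, 0, 0, 2, 0, 0); (1, 1, 1, 0, 0, 0); (0, 0, 1, 0, 0, 0))


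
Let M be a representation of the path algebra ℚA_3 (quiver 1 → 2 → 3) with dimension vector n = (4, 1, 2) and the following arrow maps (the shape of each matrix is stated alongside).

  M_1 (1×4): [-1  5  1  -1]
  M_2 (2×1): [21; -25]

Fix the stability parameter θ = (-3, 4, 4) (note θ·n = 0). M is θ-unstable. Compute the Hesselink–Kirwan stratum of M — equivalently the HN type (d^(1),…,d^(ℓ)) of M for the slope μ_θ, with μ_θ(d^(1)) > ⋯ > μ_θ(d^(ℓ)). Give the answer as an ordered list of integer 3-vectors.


Barcode: M ≅ I[1,1]^3, I[1,3], I[3,3]. HN layers by μ_θ (2 steps, strictly decreasing):
  μ^(1)=4; μ^(2)=-3

((0, 1, 2); (4, 0, 0))


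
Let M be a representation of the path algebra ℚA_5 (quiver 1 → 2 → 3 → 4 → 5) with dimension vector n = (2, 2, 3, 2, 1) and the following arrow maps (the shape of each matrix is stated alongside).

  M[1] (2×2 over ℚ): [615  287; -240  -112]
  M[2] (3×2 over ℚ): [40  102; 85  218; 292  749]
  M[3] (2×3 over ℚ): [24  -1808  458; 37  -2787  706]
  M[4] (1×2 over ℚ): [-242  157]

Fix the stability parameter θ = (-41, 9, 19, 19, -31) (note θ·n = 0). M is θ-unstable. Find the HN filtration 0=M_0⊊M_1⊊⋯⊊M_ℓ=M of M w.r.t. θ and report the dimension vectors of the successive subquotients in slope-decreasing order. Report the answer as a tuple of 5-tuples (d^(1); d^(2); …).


Barcode: M ≅ I[1,1], I[1,5], I[2,4], I[3,3]. HN layers by μ_θ (4 steps, strictly decreasing):
  μ^(1)=19; μ^(2)=9; μ^(3)=4; μ^(4)=-41

((0, 0, 2, 1, 0); (0, 1, 0, 0, 0); (0, 1, 1, 1, 1); (2, 0, 0, 0, 0))


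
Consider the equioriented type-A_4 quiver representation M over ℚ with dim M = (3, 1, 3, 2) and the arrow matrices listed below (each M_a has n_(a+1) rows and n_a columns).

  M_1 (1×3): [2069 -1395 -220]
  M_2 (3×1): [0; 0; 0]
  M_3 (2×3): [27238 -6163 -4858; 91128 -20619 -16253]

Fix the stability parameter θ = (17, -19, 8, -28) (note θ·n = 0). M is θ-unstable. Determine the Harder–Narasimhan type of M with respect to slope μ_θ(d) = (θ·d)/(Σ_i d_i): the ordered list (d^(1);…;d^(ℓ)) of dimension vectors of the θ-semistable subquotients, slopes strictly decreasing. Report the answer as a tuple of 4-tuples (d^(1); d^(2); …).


Interval decomposition of M: I[1,1]^2, I[1,2], I[3,3], I[3,4]^2.
HN type (ℓ=4): μ^(1)=17; μ^(2)=8; μ^(3)=-1; μ^(4)=-10

((2, 0, 0, 0); (0, 0, 1, 0); (1, 1, 0, 0); (0, 0, 2, 2))


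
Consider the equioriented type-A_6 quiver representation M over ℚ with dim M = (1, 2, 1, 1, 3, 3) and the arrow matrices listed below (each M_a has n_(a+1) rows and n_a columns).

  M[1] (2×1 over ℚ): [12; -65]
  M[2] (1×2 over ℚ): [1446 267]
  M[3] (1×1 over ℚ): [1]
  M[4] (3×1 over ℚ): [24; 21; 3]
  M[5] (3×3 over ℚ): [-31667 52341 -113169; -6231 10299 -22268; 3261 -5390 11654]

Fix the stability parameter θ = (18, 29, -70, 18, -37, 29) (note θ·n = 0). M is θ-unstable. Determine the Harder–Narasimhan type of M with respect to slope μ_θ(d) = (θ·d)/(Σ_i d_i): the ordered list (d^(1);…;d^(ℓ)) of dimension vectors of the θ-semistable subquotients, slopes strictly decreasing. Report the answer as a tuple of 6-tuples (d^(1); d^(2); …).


Interval decomposition of M: I[1,6], I[2,2], I[5,6]^2.
HN type (ℓ=3): μ^(1)=29; μ^(2)=-42/5; μ^(3)=-37

((0, 1, 0, 0, 0, 3); (1, 1, 1, 1, 1, 0); (0, 0, 0, 0, 2, 0))


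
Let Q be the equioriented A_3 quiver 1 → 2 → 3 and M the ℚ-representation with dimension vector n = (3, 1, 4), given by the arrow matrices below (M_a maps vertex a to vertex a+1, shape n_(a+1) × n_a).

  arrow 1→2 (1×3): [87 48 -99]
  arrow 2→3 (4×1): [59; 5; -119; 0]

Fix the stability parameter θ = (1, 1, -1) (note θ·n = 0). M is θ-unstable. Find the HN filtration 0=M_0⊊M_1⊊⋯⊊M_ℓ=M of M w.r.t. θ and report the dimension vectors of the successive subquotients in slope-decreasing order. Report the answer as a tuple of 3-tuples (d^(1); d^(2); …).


Interval decomposition of M: I[1,1]^2, I[1,3], I[3,3]^3.
HN type (ℓ=3): μ^(1)=1; μ^(2)=1/3; μ^(3)=-1

((2, 0, 0); (1, 1, 1); (0, 0, 3))


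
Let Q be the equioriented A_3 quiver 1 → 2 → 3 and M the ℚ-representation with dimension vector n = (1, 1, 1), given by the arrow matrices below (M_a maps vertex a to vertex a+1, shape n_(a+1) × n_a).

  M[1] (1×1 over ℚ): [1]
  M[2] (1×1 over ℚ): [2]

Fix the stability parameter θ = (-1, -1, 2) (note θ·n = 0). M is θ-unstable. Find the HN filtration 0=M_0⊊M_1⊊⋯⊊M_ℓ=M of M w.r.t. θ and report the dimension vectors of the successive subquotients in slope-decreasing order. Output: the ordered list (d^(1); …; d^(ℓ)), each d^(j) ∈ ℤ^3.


Via rank(M_{q-1}∘⋯∘M_p): M ≅ I[1,3].
μ_θ-semistable layers: μ^(1)=2; μ^(2)=-1

((0, 0, 1); (1, 1, 0))


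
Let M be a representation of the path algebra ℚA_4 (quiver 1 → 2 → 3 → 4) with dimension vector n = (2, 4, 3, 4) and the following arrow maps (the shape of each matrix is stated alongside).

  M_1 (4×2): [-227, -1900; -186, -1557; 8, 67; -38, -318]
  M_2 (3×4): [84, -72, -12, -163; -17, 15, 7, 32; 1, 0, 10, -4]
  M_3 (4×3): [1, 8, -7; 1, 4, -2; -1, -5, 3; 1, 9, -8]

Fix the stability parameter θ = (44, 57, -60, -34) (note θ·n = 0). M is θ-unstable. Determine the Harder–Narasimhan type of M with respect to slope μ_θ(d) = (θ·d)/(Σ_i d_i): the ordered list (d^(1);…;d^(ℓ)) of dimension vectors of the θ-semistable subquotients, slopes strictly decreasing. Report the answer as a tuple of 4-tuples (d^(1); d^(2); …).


Via rank(M_{q-1}∘⋯∘M_p): M ≅ I[1,4]^2, I[2,2], I[2,4], I[4,4].
μ_θ-semistable layers: μ^(1)=57; μ^(2)=7/4; μ^(3)=-37/3; μ^(4)=-34

((0, 1, 0, 0); (2, 2, 2, 2); (0, 1, 1, 1); (0, 0, 0, 1))


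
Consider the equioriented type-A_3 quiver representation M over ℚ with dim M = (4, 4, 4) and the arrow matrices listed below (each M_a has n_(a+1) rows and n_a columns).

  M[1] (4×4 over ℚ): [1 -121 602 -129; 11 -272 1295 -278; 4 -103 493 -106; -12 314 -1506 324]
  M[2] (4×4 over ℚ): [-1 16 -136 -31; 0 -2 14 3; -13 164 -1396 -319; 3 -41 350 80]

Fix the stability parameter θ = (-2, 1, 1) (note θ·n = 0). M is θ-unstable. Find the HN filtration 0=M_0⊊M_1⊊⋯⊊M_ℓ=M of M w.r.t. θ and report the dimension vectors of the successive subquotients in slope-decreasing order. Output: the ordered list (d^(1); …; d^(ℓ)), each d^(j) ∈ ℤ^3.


Via rank(M_{q-1}∘⋯∘M_p): M ≅ I[1,1], I[1,3]^3, I[2,3].
μ_θ-semistable layers: μ^(1)=1; μ^(2)=-2

((0, 4, 4); (4, 0, 0))
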